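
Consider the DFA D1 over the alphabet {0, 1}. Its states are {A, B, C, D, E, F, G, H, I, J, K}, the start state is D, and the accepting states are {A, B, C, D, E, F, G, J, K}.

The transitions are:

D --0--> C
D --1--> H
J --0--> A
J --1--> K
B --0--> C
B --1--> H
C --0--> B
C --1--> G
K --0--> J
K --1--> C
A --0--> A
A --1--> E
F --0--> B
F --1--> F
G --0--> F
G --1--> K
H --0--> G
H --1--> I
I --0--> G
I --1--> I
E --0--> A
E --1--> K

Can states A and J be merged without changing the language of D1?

No

All states are reachable from the start state.
Initial partition by acceptance: {A,B,C,D,E,F,G,J,K} | {H,I}.
Refine {A,B,C,D,E,F,G,J,K} on symbol 1: members go to different blocks, giving {A,C,E,F,G,J,K} and {B,D}.
Split {A,C,E,F,G,J,K} by δ(·,0) → {A,E,G,J,K} and {C,F}.
On input 0, block {A,E,G,J,K} splits into {A,E,J,K} and {G}.
On input 1, block {A,E,J,K} splits into {A,E,J} and {K}.
Split {A,E,J} by δ(·,1) → {E,J} and {A}.
Split {C,F} by δ(·,1) → {C} and {F}.
Stable partition: {E,J} | {H,I} | {B,D} | {C} | {G} | {K} | {A} | {F} — 8 equivalence classes.
A and J end up in different blocks, so they are distinguishable. For instance, the string '1101' is accepted from only A.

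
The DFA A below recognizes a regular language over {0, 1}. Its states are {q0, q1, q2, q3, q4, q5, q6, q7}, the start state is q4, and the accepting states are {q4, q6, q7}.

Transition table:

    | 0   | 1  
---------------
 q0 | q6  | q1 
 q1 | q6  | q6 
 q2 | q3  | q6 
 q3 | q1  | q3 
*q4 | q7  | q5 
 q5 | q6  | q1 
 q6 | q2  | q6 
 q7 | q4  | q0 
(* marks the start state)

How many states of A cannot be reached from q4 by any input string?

0

Every one of the 8 states is reachable from q4.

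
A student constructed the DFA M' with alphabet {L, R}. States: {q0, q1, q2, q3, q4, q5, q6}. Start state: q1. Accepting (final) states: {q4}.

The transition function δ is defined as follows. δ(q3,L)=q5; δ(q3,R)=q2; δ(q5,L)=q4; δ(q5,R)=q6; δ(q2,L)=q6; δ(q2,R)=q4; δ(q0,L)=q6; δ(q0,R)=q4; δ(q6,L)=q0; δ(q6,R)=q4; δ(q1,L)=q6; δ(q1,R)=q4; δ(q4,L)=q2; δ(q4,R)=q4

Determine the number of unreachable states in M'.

No path from q1 leads to q3, q5; the other 5 states are all reachable.

2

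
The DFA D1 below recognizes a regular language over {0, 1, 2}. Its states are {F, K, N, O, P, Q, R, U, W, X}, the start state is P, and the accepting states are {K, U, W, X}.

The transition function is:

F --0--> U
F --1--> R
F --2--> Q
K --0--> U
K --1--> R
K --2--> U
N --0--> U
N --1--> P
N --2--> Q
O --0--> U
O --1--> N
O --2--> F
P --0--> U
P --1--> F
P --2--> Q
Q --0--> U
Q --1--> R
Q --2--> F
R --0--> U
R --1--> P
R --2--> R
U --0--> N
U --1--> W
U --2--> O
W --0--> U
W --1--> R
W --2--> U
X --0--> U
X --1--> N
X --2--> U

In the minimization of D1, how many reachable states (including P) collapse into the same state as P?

6

First remove the unreachable states {K,X}; 8 states remain.
Start with accepting vs non-accepting: {U,W} | {F,N,O,P,Q,R}.
Refine {U,W} on symbol 0: members go to different blocks, giving {U} and {W}.
No further refinement is possible. Final partition (3 blocks): {U} | {F,N,O,P,Q,R} | {W}.
State P belongs to the block {F,N,O,P,Q,R}, which has 6 states.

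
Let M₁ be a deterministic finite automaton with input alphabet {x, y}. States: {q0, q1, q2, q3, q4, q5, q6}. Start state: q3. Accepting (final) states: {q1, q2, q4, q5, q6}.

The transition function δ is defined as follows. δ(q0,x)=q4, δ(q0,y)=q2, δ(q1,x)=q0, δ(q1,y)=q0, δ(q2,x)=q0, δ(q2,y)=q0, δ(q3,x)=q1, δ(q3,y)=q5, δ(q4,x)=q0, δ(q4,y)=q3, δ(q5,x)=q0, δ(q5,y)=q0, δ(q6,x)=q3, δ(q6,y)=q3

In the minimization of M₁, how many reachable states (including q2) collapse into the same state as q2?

States {q6} cannot be reached from the start state, so discard them.
P0 = {q1,q2,q4,q5} | {q0,q3}.
Stable partition: {q1,q2,q4,q5} | {q0,q3} — 2 equivalence classes.
State q2 belongs to the block {q1,q2,q4,q5}, which has 4 states.

4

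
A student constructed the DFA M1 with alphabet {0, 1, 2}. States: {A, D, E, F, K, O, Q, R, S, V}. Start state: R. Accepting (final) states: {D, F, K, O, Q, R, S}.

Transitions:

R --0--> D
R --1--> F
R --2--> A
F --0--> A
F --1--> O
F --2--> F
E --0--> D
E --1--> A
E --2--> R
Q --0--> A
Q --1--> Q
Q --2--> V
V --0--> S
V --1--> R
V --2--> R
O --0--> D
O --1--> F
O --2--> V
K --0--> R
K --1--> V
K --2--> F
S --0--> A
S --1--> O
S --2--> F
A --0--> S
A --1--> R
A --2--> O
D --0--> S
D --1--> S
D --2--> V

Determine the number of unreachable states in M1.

Starting at R and following transitions, the reachable set is {A, D, F, O, R, S, V}. That leaves E, K, Q unreachable — 3 in total.

3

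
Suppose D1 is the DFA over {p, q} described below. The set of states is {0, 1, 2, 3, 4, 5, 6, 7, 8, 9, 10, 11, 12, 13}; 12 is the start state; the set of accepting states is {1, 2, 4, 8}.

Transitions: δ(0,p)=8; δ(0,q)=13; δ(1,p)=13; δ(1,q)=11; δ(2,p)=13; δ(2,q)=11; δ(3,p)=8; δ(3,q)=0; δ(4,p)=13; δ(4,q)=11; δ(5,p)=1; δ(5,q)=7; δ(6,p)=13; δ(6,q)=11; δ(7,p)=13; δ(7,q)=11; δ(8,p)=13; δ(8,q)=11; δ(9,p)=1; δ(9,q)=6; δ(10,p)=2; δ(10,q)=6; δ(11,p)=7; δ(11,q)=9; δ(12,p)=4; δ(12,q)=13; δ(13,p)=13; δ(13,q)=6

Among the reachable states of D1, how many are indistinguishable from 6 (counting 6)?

2

Reachable states from the start: {1,4,6,7,9,11,12,13}. Unreachable: {0,2,3,5,8,10} — drop them.
Initial partition by acceptance: {1,4} | {6,7,9,11,12,13}.
Split {6,7,9,11,12,13} by δ(·,p) → {6,7,11,13} and {9,12}.
Refine {6,7,11,13} on symbol q: members go to different blocks, giving {6,7,13} and {11}.
On input q, block {6,7,13} splits into {6,7} and {13}.
On input q, block {9,12} splits into {9} and {12}.
No further refinement is possible. Final partition (6 blocks): {1,4} | {6,7} | {9} | {11} | {13} | {12}.
State 6 belongs to the block {6,7}, which has 2 states.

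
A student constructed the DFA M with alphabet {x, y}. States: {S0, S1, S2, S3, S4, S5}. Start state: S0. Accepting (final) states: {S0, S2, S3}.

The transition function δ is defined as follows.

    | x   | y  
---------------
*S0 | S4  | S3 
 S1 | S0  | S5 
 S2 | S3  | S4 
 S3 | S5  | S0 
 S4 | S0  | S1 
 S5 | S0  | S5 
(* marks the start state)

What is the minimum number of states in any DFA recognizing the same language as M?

States {S2} cannot be reached from the start state, so discard them.
Start with accepting vs non-accepting: {S0,S3} | {S1,S4,S5}.
Stable partition: {S0,S3} | {S1,S4,S5} — 2 equivalence classes.

2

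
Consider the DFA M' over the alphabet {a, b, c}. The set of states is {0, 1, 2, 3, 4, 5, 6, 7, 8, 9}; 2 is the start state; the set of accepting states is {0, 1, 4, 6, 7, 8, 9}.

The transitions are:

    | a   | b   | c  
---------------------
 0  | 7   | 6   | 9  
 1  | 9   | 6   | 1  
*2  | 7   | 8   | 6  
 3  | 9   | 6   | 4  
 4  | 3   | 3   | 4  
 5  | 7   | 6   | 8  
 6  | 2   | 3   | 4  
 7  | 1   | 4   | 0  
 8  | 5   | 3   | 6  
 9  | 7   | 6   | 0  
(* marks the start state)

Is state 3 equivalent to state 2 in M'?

Yes

P0 = {0,1,4,6,7,8,9} | {2,3,5}.
Refine {0,1,4,6,7,8,9} on symbol a: members go to different blocks, giving {0,1,7,9} and {4,6,8}.
Stable partition: {0,1,7,9} | {2,3,5} | {4,6,8} — 3 equivalence classes.
3 and 2 lie in the same block of the stable partition, so they are equivalent — no string distinguishes them.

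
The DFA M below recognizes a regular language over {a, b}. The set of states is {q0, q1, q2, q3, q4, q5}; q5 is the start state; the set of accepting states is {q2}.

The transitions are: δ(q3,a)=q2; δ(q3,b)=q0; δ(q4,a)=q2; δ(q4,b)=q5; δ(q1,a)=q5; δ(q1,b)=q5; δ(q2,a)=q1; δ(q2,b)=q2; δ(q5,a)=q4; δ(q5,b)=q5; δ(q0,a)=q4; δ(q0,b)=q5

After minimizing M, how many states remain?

States {q0,q3} cannot be reached from the start state, so discard them.
Start with accepting vs non-accepting: {q2} | {q1,q4,q5}.
Refine {q1,q4,q5} on symbol a: members go to different blocks, giving {q1,q5} and {q4}.
Split {q1,q5} by δ(·,a) → {q1} and {q5}.
No further refinement is possible. Final partition (4 blocks): {q2} | {q1} | {q4} | {q5}.

4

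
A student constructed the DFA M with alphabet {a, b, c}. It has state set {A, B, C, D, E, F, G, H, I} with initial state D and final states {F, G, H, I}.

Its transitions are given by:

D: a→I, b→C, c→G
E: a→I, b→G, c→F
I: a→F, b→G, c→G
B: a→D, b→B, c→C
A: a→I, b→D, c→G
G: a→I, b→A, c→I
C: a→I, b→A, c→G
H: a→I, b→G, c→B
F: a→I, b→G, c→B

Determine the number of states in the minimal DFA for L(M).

Reachable states from the start: {A,B,C,D,F,G,I}. Unreachable: {E,H} — drop them.
Initial partition by acceptance: {F,G,I} | {A,B,C,D}.
On input b, block {F,G,I} splits into {F,I} and {G}.
Refine {F,I} on symbol c: members go to different blocks, giving {F} and {I}.
Split {A,B,C,D} by δ(·,a) → {A,C,D} and {B}.
Stable partition: {F} | {A,C,D} | {G} | {I} | {B} — 5 equivalence classes.

5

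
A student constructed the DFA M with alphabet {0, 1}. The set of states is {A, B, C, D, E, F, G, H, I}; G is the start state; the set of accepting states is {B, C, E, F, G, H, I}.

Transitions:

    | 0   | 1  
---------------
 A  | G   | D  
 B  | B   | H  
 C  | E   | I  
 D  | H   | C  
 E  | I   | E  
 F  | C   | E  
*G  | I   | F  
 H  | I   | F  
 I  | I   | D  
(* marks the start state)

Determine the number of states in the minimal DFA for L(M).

6

States {A,B} cannot be reached from the start state, so discard them.
P0 = {C,E,F,G,H,I} | {D}.
Refine {C,E,F,G,H,I} on symbol 1: members go to different blocks, giving {C,E,F,G,H} and {I}.
Split {C,E,F,G,H} by δ(·,0) → {E,G,H} and {C,F}.
Split {E,G,H} by δ(·,1) → {G,H} and {E}.
On input 0, block {C,F} splits into {C} and {F}.
The partition is now stable with 6 blocks: {G,H} | {D} | {I} | {C} | {E} | {F}.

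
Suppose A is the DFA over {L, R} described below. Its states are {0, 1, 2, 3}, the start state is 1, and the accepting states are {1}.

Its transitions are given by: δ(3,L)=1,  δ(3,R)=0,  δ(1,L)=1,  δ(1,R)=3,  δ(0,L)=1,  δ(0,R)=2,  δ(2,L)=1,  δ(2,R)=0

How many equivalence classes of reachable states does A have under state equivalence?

2

Initial partition by acceptance: {1} | {0,2,3}.
The partition is now stable with 2 blocks: {1} | {0,2,3}.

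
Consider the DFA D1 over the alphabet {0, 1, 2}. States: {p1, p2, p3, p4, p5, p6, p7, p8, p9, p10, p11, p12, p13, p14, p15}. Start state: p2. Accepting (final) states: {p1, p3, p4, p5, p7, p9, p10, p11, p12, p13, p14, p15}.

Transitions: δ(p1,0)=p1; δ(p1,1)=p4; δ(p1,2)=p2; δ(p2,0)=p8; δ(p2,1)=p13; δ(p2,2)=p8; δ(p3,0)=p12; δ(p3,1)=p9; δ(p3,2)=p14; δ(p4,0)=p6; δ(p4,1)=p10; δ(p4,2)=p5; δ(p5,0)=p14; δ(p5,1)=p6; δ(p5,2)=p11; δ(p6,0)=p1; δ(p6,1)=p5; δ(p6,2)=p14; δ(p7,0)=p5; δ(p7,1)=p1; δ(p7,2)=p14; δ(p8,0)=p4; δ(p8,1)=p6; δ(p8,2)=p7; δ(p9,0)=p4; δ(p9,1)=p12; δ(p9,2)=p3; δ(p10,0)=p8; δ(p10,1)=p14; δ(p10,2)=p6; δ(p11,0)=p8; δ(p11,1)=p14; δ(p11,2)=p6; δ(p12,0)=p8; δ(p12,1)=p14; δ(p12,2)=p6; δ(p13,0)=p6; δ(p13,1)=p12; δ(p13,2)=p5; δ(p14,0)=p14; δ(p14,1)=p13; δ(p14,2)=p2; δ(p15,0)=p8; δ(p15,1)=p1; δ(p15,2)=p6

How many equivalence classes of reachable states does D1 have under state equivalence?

Reachable states from the start: {p1,p2,p4,p5,p6,p7,p8,p10,p11,p12,p13,p14}. Unreachable: {p3,p9,p15} — drop them.
Start with accepting vs non-accepting: {p1,p4,p5,p7,p10,p11,p12,p13,p14} | {p2,p6,p8}.
On input 0, block {p1,p4,p5,p7,p10,p11,p12,p13,p14} splits into {p4,p10,p11,p12,p13} and {p1,p5,p7,p14}.
Split {p4,p10,p11,p12,p13} by δ(·,1) → {p10,p11,p12} and {p4,p13}.
On input 0, block {p2,p6,p8} splits into {p2} and {p6} and {p8}.
On input 1, block {p1,p5,p7,p14} splits into {p1,p14} and {p5} and {p7}.
The partition is now stable with 8 blocks: {p10,p11,p12} | {p2} | {p1,p14} | {p4,p13} | {p6} | {p8} | {p5} | {p7}.

8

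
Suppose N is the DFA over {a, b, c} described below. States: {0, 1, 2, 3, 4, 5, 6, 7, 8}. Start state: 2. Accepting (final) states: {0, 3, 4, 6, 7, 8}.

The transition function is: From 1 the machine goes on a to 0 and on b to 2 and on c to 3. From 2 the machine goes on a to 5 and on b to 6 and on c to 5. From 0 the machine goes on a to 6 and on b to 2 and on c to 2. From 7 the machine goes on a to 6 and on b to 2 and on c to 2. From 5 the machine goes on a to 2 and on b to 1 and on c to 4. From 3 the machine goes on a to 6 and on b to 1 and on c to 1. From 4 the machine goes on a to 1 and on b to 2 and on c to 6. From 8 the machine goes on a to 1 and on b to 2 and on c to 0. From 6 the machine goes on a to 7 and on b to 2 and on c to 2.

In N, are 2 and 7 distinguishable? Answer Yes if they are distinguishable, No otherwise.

Reachable states from the start: {0,1,2,3,4,5,6,7}. Unreachable: {8} — drop them.
Start with accepting vs non-accepting: {0,3,4,6,7} | {1,2,5}.
On input a, block {0,3,4,6,7} splits into {0,3,6,7} and {4}.
Split {1,2,5} by δ(·,a) → {2,5} and {1}.
On input b, block {0,3,6,7} splits into {0,6,7} and {3}.
Split {2,5} by δ(·,b) → {2} and {5}.
The partition is now stable with 6 blocks: {0,6,7} | {2} | {4} | {1} | {3} | {5}.
2 and 7 end up in different blocks, so they are distinguishable. For instance, the string 'ε' is accepted from only 7.

Yes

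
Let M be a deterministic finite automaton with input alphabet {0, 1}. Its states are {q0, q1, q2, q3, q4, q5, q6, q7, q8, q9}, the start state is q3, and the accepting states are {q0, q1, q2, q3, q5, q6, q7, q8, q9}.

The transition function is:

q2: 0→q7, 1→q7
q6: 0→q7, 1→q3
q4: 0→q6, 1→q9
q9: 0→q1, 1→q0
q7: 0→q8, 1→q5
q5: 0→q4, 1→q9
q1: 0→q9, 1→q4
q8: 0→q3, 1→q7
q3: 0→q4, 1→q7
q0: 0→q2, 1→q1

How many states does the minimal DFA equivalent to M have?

10

All states are reachable from the start state.
P0 = {q0,q1,q2,q3,q5,q6,q7,q8,q9} | {q4}.
On input 0, block {q0,q1,q2,q3,q5,q6,q7,q8,q9} splits into {q0,q1,q2,q6,q7,q8,q9} and {q3,q5}.
Split {q0,q1,q2,q6,q7,q8,q9} by δ(·,0) → {q0,q1,q2,q6,q7,q9} and {q8}.
Split {q0,q1,q2,q6,q7,q9} by δ(·,0) → {q0,q1,q2,q6,q9} and {q7}.
On input 0, block {q0,q1,q2,q6,q9} splits into {q0,q1,q9} and {q2,q6}.
Refine {q0,q1,q9} on symbol 0: members go to different blocks, giving {q1,q9} and {q0}.
Split {q1,q9} by δ(·,1) → {q1} and {q9}.
Refine {q3,q5} on symbol 1: members go to different blocks, giving {q3} and {q5}.
On input 1, block {q2,q6} splits into {q2} and {q6}.
No further refinement is possible. Final partition (10 blocks): {q1} | {q4} | {q3} | {q8} | {q7} | {q2} | {q0} | {q9} | {q5} | {q6}.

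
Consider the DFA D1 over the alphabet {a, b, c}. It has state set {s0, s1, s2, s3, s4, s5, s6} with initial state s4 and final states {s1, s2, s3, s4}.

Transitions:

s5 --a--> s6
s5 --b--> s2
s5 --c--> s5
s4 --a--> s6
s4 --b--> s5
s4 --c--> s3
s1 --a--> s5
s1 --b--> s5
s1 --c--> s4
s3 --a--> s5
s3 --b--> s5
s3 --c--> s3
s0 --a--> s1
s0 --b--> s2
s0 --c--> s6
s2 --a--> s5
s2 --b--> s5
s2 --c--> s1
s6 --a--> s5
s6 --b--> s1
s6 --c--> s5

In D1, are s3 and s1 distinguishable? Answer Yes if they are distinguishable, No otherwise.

No

States {s0} cannot be reached from the start state, so discard them.
Start with accepting vs non-accepting: {s1,s2,s3,s4} | {s5,s6}.
No further refinement is possible. Final partition (2 blocks): {s1,s2,s3,s4} | {s5,s6}.
s3 and s1 lie in the same block of the stable partition, so they are equivalent — no string distinguishes them.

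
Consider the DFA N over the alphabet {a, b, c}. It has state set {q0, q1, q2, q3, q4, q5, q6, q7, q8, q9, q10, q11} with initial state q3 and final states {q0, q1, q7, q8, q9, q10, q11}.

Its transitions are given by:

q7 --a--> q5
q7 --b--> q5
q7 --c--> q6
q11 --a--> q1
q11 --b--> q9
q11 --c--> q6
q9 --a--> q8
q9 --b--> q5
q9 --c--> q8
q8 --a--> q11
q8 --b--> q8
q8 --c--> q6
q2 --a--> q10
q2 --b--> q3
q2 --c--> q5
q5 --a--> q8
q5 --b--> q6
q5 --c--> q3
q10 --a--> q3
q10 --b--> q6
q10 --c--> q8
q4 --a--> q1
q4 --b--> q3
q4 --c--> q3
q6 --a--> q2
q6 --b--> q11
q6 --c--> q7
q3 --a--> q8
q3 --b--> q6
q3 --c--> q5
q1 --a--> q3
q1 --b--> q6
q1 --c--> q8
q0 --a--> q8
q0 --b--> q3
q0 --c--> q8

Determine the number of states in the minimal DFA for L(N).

8

Reachable states from the start: {q1,q2,q3,q5,q6,q7,q8,q9,q10,q11}. Unreachable: {q0,q4} — drop them.
Start with accepting vs non-accepting: {q1,q7,q8,q9,q10,q11} | {q2,q3,q5,q6}.
Refine {q1,q7,q8,q9,q10,q11} on symbol a: members go to different blocks, giving {q1,q7,q10} and {q8,q9,q11}.
Split {q1,q7,q10} by δ(·,c) → {q1,q10} and {q7}.
On input a, block {q2,q3,q5,q6} splits into {q3,q5} and {q2} and {q6}.
Refine {q8,q9,q11} on symbol a: members go to different blocks, giving {q8,q9} and {q11}.
On input a, block {q8,q9} splits into {q8} and {q9}.
Stable partition: {q1,q10} | {q3,q5} | {q8} | {q7} | {q2} | {q6} | {q11} | {q9} — 8 equivalence classes.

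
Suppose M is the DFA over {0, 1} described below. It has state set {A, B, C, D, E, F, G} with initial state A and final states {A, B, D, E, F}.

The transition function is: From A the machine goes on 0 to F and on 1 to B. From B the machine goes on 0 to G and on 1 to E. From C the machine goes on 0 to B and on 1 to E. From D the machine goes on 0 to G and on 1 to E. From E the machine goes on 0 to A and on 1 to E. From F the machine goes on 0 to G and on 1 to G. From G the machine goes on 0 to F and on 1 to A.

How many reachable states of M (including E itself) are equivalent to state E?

First remove the unreachable states {C,D}; 5 states remain.
P0 = {A,B,E,F} | {G}.
Refine {A,B,E,F} on symbol 0: members go to different blocks, giving {A,E} and {B,F}.
Refine {A,E} on symbol 0: members go to different blocks, giving {A} and {E}.
On input 1, block {B,F} splits into {B} and {F}.
The partition is now stable with 5 blocks: {A} | {G} | {B} | {E} | {F}.
The equivalence class containing E is {E}, of size 1.

1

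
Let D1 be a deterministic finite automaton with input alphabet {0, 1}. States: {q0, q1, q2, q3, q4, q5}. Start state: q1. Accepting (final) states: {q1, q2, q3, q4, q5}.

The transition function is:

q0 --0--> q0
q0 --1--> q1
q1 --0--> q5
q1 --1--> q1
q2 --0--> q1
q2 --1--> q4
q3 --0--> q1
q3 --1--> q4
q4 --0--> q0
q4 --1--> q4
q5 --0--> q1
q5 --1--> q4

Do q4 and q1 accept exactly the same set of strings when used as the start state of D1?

No

States {q2,q3} cannot be reached from the start state, so discard them.
P0 = {q1,q4,q5} | {q0}.
On input 0, block {q1,q4,q5} splits into {q1,q5} and {q4}.
On input 1, block {q1,q5} splits into {q1} and {q5}.
No further refinement is possible. Final partition (4 blocks): {q1} | {q0} | {q4} | {q5}.
q4 and q1 end up in different blocks, so they are distinguishable. For instance, the string '0' is accepted from only q1.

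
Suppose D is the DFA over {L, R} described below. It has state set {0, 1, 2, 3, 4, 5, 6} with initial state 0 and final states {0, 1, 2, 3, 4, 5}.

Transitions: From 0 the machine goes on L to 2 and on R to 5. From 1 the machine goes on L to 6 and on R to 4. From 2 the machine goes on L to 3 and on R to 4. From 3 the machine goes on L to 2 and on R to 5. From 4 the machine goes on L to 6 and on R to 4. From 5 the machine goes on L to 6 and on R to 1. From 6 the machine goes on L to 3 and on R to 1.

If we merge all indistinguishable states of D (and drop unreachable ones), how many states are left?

Every state is reachable, so we keep all 7.
P0 = {0,1,2,3,4,5} | {6}.
On input L, block {0,1,2,3,4,5} splits into {0,2,3} and {1,4,5}.
Stable partition: {0,2,3} | {6} | {1,4,5} — 3 equivalence classes.

3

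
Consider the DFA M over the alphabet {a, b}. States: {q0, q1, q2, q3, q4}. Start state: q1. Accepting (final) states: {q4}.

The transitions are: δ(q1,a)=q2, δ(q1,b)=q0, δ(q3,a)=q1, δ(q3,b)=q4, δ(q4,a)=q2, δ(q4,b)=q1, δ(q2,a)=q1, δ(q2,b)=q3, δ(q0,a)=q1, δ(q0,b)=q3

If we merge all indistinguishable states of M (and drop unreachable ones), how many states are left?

Every state is reachable, so we keep all 5.
Start with accepting vs non-accepting: {q4} | {q0,q1,q2,q3}.
Refine {q0,q1,q2,q3} on symbol b: members go to different blocks, giving {q0,q1,q2} and {q3}.
On input b, block {q0,q1,q2} splits into {q0,q2} and {q1}.
Stable partition: {q4} | {q0,q2} | {q3} | {q1} — 4 equivalence classes.

4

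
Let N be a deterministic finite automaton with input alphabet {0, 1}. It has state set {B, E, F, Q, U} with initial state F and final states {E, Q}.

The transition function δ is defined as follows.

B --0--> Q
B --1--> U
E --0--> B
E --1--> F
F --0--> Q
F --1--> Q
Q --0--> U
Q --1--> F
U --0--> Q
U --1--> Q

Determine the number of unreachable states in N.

2

Starting at F and following transitions, the reachable set is {F, Q, U}. That leaves B, E unreachable — 2 in total.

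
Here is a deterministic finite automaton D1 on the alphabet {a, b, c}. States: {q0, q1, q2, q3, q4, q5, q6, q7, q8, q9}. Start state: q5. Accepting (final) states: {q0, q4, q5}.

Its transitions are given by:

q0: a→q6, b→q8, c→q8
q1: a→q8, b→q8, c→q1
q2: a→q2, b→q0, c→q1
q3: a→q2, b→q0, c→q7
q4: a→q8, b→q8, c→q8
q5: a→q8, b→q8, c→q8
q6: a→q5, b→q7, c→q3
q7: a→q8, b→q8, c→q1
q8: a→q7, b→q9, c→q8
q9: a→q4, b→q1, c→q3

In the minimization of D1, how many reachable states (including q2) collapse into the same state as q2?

2

All states are reachable from the start state.
Start with accepting vs non-accepting: {q0,q4,q5} | {q1,q2,q3,q6,q7,q8,q9}.
Refine {q1,q2,q3,q6,q7,q8,q9} on symbol a: members go to different blocks, giving {q1,q2,q3,q7,q8} and {q6,q9}.
On input a, block {q0,q4,q5} splits into {q4,q5} and {q0}.
Refine {q1,q2,q3,q7,q8} on symbol b: members go to different blocks, giving {q1,q7} and {q2,q3} and {q8}.
Stable partition: {q4,q5} | {q1,q7} | {q6,q9} | {q0} | {q2,q3} | {q8} — 6 equivalence classes.
The equivalence class containing q2 is {q2,q3}, of size 2.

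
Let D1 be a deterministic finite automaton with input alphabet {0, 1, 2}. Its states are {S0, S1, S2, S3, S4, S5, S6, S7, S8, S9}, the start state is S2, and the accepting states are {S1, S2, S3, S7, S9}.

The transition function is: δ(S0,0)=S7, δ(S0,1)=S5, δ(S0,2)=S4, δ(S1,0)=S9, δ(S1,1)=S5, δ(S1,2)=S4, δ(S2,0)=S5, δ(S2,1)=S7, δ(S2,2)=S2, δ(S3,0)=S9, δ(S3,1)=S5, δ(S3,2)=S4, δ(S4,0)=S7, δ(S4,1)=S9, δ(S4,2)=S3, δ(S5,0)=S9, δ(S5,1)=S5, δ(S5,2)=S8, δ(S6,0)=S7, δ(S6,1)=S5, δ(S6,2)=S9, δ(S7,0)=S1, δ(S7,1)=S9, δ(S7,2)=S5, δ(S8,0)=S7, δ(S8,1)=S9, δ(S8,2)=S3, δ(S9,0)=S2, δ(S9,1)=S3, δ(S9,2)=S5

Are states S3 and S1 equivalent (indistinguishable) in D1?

States {S0,S6} cannot be reached from the start state, so discard them.
P0 = {S1,S2,S3,S7,S9} | {S4,S5,S8}.
Refine {S1,S2,S3,S7,S9} on symbol 0: members go to different blocks, giving {S1,S3,S7,S9} and {S2}.
Refine {S1,S3,S7,S9} on symbol 0: members go to different blocks, giving {S1,S3,S7} and {S9}.
Split {S1,S3,S7} by δ(·,0) → {S1,S3} and {S7}.
Split {S4,S5,S8} by δ(·,0) → {S4,S8} and {S5}.
Stable partition: {S1,S3} | {S4,S8} | {S2} | {S9} | {S7} | {S5} — 6 equivalence classes.
S3 and S1 lie in the same block of the stable partition, so they are equivalent — no string distinguishes them.

Yes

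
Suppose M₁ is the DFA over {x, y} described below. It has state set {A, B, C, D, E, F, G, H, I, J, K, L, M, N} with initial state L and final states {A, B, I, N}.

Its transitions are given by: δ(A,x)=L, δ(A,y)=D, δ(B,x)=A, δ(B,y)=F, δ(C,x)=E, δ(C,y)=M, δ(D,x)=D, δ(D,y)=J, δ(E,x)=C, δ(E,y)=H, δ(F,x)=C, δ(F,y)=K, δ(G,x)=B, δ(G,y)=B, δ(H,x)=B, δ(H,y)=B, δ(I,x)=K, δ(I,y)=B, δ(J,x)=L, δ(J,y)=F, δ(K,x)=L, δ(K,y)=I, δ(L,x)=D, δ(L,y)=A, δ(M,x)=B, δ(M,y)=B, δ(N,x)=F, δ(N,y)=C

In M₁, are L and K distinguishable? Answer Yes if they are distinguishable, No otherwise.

Yes

First remove the unreachable states {G,N}; 12 states remain.
Initial partition by acceptance: {A,B,I} | {C,D,E,F,H,J,K,L,M}.
Refine {A,B,I} on symbol x: members go to different blocks, giving {A,I} and {B}.
Refine {A,I} on symbol y: members go to different blocks, giving {A} and {I}.
Refine {C,D,E,F,H,J,K,L,M} on symbol x: members go to different blocks, giving {C,D,E,F,J,K,L} and {H,M}.
On input y, block {C,D,E,F,J,K,L} splits into {D,F,J} and {C,E} and {K} and {L}.
Split {D,F,J} by δ(·,x) → {D} and {F} and {J}.
Stable partition: {A} | {D} | {B} | {I} | {H,M} | {C,E} | {K} | {L} | {F} | {J} — 10 equivalence classes.
L and K end up in different blocks, so they are distinguishable. For instance, the string 'xy' is accepted from only K.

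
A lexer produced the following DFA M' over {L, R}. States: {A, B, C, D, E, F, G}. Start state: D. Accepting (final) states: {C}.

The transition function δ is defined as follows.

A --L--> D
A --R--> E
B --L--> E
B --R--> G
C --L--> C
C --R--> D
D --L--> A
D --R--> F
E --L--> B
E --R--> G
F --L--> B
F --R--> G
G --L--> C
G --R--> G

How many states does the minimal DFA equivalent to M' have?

Initial partition by acceptance: {C} | {A,B,D,E,F,G}.
Refine {A,B,D,E,F,G} on symbol L: members go to different blocks, giving {A,B,D,E,F} and {G}.
On input R, block {A,B,D,E,F} splits into {B,E,F} and {A,D}.
Stable partition: {C} | {B,E,F} | {G} | {A,D} — 4 equivalence classes.

4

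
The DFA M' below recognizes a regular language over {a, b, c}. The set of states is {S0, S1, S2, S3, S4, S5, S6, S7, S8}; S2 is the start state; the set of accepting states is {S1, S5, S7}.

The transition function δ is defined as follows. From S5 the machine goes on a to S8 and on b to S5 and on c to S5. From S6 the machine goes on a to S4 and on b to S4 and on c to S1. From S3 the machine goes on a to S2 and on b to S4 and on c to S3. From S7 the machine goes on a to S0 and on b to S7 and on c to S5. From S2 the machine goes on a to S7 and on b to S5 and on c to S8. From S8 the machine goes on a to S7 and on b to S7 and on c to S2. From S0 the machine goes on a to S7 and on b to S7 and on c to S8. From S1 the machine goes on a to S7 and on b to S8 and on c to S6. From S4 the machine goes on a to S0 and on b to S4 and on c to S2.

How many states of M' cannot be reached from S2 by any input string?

BFS from S2 reaches {S0, S2, S5, S7, S8}; the 4 state(s) S1, S3, S4, S6 are never visited.

4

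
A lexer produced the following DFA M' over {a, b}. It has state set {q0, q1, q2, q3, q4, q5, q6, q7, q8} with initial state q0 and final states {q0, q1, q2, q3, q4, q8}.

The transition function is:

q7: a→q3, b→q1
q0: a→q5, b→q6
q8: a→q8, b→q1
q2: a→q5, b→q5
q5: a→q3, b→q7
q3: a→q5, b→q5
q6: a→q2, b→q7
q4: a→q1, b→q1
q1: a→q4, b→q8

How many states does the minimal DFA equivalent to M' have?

4

Start with accepting vs non-accepting: {q0,q1,q2,q3,q4,q8} | {q5,q6,q7}.
On input a, block {q0,q1,q2,q3,q4,q8} splits into {q0,q2,q3} and {q1,q4,q8}.
On input b, block {q5,q6,q7} splits into {q5,q6} and {q7}.
The partition is now stable with 4 blocks: {q0,q2,q3} | {q5,q6} | {q1,q4,q8} | {q7}.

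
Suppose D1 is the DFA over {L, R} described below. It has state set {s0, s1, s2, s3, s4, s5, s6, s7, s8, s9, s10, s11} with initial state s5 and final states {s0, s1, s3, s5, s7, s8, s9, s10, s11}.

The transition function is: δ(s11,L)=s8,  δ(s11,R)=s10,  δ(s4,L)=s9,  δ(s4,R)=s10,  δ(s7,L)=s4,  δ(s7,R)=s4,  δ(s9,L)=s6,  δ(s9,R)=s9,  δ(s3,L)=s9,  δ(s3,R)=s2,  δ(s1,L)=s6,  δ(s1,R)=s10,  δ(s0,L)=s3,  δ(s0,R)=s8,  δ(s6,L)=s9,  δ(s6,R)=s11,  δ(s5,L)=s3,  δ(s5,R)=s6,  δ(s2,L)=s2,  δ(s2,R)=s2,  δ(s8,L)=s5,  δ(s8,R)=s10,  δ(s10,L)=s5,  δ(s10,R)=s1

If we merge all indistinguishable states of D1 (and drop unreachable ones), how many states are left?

9

First remove the unreachable states {s0,s4,s7}; 9 states remain.
P0 = {s1,s3,s5,s8,s9,s10,s11} | {s2,s6}.
Split {s1,s3,s5,s8,s9,s10,s11} by δ(·,L) → {s3,s5,s8,s10,s11} and {s1,s9}.
Refine {s3,s5,s8,s10,s11} on symbol L: members go to different blocks, giving {s5,s8,s10,s11} and {s3}.
Refine {s5,s8,s10,s11} on symbol L: members go to different blocks, giving {s8,s10,s11} and {s5}.
Split {s8,s10,s11} by δ(·,L) → {s8,s10} and {s11}.
On input R, block {s8,s10} splits into {s8} and {s10}.
Refine {s2,s6} on symbol L: members go to different blocks, giving {s2} and {s6}.
Split {s1,s9} by δ(·,R) → {s1} and {s9}.
The partition is now stable with 9 blocks: {s8} | {s2} | {s1} | {s3} | {s5} | {s11} | {s10} | {s6} | {s9}.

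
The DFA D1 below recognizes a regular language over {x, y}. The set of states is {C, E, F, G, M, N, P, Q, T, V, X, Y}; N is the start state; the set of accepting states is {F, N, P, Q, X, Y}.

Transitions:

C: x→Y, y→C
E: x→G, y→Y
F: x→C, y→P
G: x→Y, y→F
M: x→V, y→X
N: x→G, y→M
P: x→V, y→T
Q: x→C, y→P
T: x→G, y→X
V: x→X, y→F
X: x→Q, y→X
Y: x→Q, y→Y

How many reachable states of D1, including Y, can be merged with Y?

First remove the unreachable states {E}; 11 states remain.
P0 = {F,N,P,Q,X,Y} | {C,G,M,T,V}.
On input x, block {F,N,P,Q,X,Y} splits into {F,N,P,Q} and {X,Y}.
Split {F,N,P,Q} by δ(·,y) → {N,P} and {F,Q}.
On input x, block {C,G,M,T,V} splits into {C,G,V} and {M,T}.
Split {C,G,V} by δ(·,y) → {G,V} and {C}.
Stable partition: {N,P} | {G,V} | {X,Y} | {F,Q} | {M,T} | {C} — 6 equivalence classes.
The equivalence class containing Y is {X,Y}, of size 2.

2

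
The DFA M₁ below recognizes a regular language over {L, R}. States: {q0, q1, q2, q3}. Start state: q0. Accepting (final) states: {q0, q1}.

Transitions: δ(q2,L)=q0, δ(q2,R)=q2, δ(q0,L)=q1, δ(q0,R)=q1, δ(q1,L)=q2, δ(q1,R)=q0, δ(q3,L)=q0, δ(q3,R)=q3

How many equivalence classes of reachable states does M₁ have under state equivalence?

States {q3} cannot be reached from the start state, so discard them.
Initial partition by acceptance: {q0,q1} | {q2}.
Split {q0,q1} by δ(·,L) → {q0} and {q1}.
No further refinement is possible. Final partition (3 blocks): {q0} | {q2} | {q1}.

3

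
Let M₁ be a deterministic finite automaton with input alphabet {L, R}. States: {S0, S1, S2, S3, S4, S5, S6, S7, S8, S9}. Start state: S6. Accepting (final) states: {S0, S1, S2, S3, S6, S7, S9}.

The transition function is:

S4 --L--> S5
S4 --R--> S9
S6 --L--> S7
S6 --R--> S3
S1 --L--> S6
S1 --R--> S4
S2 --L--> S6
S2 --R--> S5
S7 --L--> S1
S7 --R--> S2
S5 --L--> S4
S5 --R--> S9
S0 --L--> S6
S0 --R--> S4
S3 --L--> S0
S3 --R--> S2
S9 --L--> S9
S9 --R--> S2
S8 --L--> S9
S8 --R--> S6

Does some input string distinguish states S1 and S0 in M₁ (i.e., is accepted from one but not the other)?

No

First remove the unreachable states {S8}; 9 states remain.
Start with accepting vs non-accepting: {S0,S1,S2,S3,S6,S7,S9} | {S4,S5}.
Split {S0,S1,S2,S3,S6,S7,S9} by δ(·,R) → {S3,S6,S7,S9} and {S0,S1,S2}.
Split {S3,S6,S7,S9} by δ(·,L) → {S3,S7} and {S6,S9}.
Split {S6,S9} by δ(·,L) → {S6} and {S9}.
No further refinement is possible. Final partition (5 blocks): {S3,S7} | {S4,S5} | {S0,S1,S2} | {S6} | {S9}.
S1 and S0 lie in the same block of the stable partition, so they are equivalent — no string distinguishes them.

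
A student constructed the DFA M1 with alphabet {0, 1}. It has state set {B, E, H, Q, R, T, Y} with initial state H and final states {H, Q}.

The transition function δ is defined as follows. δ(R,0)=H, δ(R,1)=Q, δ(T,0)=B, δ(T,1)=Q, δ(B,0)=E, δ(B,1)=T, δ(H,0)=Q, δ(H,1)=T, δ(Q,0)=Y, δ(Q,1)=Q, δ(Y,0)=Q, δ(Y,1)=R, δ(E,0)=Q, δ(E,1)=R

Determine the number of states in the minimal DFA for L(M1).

6

P0 = {H,Q} | {B,E,R,T,Y}.
On input 0, block {H,Q} splits into {Q} and {H}.
On input 0, block {B,E,R,T,Y} splits into {E,Y} and {B,T} and {R}.
Split {B,T} by δ(·,0) → {B} and {T}.
Stable partition: {Q} | {E,Y} | {H} | {B} | {R} | {T} — 6 equivalence classes.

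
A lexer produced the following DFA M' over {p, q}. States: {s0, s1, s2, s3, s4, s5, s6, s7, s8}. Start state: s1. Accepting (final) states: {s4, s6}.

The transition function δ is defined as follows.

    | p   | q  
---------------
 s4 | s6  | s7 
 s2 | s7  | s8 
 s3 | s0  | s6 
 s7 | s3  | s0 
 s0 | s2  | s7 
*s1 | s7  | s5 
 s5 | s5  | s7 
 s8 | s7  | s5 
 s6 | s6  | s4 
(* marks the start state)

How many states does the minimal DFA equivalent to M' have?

8

All states are reachable from the start state.
Initial partition by acceptance: {s4,s6} | {s0,s1,s2,s3,s5,s7,s8}.
Refine {s4,s6} on symbol q: members go to different blocks, giving {s4} and {s6}.
Split {s0,s1,s2,s3,s5,s7,s8} by δ(·,q) → {s0,s1,s2,s5,s7,s8} and {s3}.
On input p, block {s0,s1,s2,s5,s7,s8} splits into {s0,s1,s2,s5,s8} and {s7}.
On input p, block {s0,s1,s2,s5,s8} splits into {s1,s2,s8} and {s0,s5}.
Split {s1,s2,s8} by δ(·,q) → {s1,s8} and {s2}.
Split {s0,s5} by δ(·,p) → {s0} and {s5}.
Stable partition: {s4} | {s1,s8} | {s6} | {s3} | {s7} | {s0} | {s2} | {s5} — 8 equivalence classes.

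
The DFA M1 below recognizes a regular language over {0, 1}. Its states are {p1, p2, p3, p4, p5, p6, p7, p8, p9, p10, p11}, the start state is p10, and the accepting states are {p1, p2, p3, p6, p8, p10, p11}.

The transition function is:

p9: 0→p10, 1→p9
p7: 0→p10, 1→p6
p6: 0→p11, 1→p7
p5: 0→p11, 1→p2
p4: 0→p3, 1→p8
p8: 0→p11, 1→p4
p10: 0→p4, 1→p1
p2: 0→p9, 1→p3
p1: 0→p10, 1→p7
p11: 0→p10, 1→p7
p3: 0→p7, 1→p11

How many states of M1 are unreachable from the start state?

3

BFS from p10 reaches {p1, p3, p4, p6, p7, p8, p10, p11}; the 3 state(s) p2, p5, p9 are never visited.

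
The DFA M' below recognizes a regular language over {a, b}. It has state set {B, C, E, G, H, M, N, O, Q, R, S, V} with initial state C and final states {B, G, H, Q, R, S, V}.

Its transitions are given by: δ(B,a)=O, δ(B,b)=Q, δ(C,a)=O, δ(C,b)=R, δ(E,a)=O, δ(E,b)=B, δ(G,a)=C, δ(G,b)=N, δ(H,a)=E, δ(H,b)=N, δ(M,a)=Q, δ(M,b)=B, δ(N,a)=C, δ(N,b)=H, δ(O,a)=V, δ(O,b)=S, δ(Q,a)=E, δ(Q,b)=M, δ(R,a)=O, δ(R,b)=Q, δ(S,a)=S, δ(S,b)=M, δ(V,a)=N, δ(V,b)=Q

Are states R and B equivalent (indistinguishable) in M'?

Reachable states from the start: {B,C,E,H,M,N,O,Q,R,S,V}. Unreachable: {G} — drop them.
Initial partition by acceptance: {B,H,Q,R,S,V} | {C,E,M,N,O}.
Split {B,H,Q,R,S,V} by δ(·,a) → {B,H,Q,R,V} and {S}.
Split {B,H,Q,R,V} by δ(·,b) → {B,R,V} and {H,Q}.
Split {C,E,M,N,O} by δ(·,a) → {C,E,N} and {O} and {M}.
Split {B,R,V} by δ(·,a) → {B,R} and {V}.
On input a, block {C,E,N} splits into {C,E} and {N}.
Refine {H,Q} on symbol b: members go to different blocks, giving {Q} and {H}.
No further refinement is possible. Final partition (9 blocks): {B,R} | {C,E} | {S} | {Q} | {O} | {M} | {V} | {N} | {H}.
R and B lie in the same block of the stable partition, so they are equivalent — no string distinguishes them.

Yes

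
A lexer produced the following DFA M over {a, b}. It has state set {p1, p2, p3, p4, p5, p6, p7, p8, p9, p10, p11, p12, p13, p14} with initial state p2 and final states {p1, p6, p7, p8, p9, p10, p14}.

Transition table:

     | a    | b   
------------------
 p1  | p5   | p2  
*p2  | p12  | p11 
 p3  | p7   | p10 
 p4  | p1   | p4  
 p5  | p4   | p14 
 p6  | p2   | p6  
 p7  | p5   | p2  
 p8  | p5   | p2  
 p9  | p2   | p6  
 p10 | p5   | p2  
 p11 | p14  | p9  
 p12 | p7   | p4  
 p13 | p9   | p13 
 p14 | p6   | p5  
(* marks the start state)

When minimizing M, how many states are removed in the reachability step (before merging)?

No path from p2 leads to p3, p8, p10, p13; the other 10 states are all reachable.

4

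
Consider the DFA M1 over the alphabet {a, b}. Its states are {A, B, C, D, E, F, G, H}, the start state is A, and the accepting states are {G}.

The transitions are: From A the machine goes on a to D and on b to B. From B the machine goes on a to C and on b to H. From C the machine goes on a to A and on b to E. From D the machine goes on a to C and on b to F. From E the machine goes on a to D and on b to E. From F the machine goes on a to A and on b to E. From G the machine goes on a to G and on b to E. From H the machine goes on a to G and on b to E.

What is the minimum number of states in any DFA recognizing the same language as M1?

7

Initial partition by acceptance: {G} | {A,B,C,D,E,F,H}.
Split {A,B,C,D,E,F,H} by δ(·,a) → {A,B,C,D,E,F} and {H}.
Split {A,B,C,D,E,F} by δ(·,b) → {A,C,D,E,F} and {B}.
Split {A,C,D,E,F} by δ(·,b) → {C,D,E,F} and {A}.
Refine {C,D,E,F} on symbol a: members go to different blocks, giving {C,F} and {D,E}.
On input a, block {D,E} splits into {D} and {E}.
The partition is now stable with 7 blocks: {G} | {C,F} | {H} | {B} | {A} | {D} | {E}.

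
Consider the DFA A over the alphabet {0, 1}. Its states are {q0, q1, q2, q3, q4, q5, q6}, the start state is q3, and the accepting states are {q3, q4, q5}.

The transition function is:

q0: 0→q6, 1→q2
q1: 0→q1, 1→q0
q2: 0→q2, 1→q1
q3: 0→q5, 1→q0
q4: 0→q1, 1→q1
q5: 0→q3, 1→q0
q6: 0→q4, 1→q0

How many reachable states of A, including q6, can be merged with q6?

1

Every state is reachable, so we keep all 7.
P0 = {q3,q4,q5} | {q0,q1,q2,q6}.
On input 0, block {q3,q4,q5} splits into {q3,q5} and {q4}.
On input 0, block {q0,q1,q2,q6} splits into {q0,q1,q2} and {q6}.
On input 0, block {q0,q1,q2} splits into {q1,q2} and {q0}.
On input 1, block {q1,q2} splits into {q1} and {q2}.
No further refinement is possible. Final partition (6 blocks): {q3,q5} | {q1} | {q4} | {q6} | {q0} | {q2}.
The equivalence class containing q6 is {q6}, of size 1.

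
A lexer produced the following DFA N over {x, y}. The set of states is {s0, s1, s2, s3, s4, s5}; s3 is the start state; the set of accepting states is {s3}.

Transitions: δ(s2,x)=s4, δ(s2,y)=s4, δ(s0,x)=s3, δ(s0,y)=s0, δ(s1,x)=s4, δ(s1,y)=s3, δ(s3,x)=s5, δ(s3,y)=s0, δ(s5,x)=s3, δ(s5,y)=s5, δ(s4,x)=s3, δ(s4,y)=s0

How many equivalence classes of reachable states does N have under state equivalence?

First remove the unreachable states {s1,s2,s4}; 3 states remain.
Start with accepting vs non-accepting: {s3} | {s0,s5}.
No further refinement is possible. Final partition (2 blocks): {s3} | {s0,s5}.

2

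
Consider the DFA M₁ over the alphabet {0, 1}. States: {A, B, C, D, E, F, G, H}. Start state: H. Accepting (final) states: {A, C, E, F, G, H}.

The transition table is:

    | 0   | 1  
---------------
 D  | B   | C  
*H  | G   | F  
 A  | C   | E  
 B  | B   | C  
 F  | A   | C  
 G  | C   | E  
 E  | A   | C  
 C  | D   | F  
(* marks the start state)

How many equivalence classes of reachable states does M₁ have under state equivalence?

Start with accepting vs non-accepting: {A,C,E,F,G,H} | {B,D}.
Refine {A,C,E,F,G,H} on symbol 0: members go to different blocks, giving {A,E,F,G,H} and {C}.
Split {A,E,F,G,H} by δ(·,0) → {E,F,H} and {A,G}.
On input 1, block {E,F,H} splits into {E,F} and {H}.
No further refinement is possible. Final partition (5 blocks): {E,F} | {B,D} | {C} | {A,G} | {H}.

5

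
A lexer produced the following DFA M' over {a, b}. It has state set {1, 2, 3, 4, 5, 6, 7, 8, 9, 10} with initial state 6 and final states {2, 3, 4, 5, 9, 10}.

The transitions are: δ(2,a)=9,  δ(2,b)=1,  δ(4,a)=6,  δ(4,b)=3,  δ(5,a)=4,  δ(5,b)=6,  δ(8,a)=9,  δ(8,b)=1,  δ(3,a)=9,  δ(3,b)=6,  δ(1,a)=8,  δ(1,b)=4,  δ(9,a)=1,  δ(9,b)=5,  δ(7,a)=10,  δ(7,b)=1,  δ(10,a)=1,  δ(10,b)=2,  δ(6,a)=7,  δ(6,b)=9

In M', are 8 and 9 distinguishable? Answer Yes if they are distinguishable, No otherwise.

P0 = {2,3,4,5,9,10} | {1,6,7,8}.
Split {2,3,4,5,9,10} by δ(·,a) → {2,3,5} and {4,9,10}.
On input a, block {1,6,7,8} splits into {1,6} and {7,8}.
No further refinement is possible. Final partition (4 blocks): {2,3,5} | {1,6} | {4,9,10} | {7,8}.
8 and 9 end up in different blocks, so they are distinguishable. For instance, the string 'ε' is accepted from only 9.

Yes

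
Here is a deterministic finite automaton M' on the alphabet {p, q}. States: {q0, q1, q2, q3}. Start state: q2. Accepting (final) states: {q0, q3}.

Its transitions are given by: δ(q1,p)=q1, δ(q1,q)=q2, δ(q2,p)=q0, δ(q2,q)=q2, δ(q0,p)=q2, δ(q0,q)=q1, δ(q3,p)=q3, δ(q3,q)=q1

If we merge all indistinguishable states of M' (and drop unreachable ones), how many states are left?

3

States {q3} cannot be reached from the start state, so discard them.
P0 = {q0} | {q1,q2}.
Refine {q1,q2} on symbol p: members go to different blocks, giving {q1} and {q2}.
No further refinement is possible. Final partition (3 blocks): {q0} | {q1} | {q2}.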